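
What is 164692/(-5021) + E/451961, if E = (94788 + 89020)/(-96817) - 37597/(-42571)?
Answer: -306788423360026374083/9353123212958039767 ≈ -32.801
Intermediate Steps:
E = -4184861619/4121596507 (E = 183808*(-1/96817) - 37597*(-1/42571) = -183808/96817 + 37597/42571 = -4184861619/4121596507 ≈ -1.0154)
164692/(-5021) + E/451961 = 164692/(-5021) - 4184861619/4121596507/451961 = 164692*(-1/5021) - 4184861619/4121596507*1/451961 = -164692/5021 - 4184861619/1862800878900227 = -306788423360026374083/9353123212958039767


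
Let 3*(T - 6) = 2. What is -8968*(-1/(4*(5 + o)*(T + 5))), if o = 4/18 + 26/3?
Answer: 60534/4375 ≈ 13.836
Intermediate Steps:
o = 80/9 (o = 4*(1/18) + 26*(⅓) = 2/9 + 26/3 = 80/9 ≈ 8.8889)
T = 20/3 (T = 6 + (⅓)*2 = 6 + ⅔ = 20/3 ≈ 6.6667)
-8968*(-1/(4*(5 + o)*(T + 5))) = -8968*(-1/(4*(5 + 80/9)*(20/3 + 5))) = -8968/(125*(-4*35/3)/9) = -8968/((125/9)*(-140/3)) = -8968/(-17500/27) = -8968*(-27/17500) = 60534/4375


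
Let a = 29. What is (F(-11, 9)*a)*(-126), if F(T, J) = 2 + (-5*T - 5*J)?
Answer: -43848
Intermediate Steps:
F(T, J) = 2 - 5*J - 5*T (F(T, J) = 2 + (-5*J - 5*T) = 2 - 5*J - 5*T)
(F(-11, 9)*a)*(-126) = ((2 - 5*9 - 5*(-11))*29)*(-126) = ((2 - 45 + 55)*29)*(-126) = (12*29)*(-126) = 348*(-126) = -43848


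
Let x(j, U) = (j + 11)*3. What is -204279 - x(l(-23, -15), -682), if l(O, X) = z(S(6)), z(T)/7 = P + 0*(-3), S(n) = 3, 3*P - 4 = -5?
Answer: -204305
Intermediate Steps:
P = -⅓ (P = 4/3 + (⅓)*(-5) = 4/3 - 5/3 = -⅓ ≈ -0.33333)
z(T) = -7/3 (z(T) = 7*(-⅓ + 0*(-3)) = 7*(-⅓ + 0) = 7*(-⅓) = -7/3)
l(O, X) = -7/3
x(j, U) = 33 + 3*j (x(j, U) = (11 + j)*3 = 33 + 3*j)
-204279 - x(l(-23, -15), -682) = -204279 - (33 + 3*(-7/3)) = -204279 - (33 - 7) = -204279 - 1*26 = -204279 - 26 = -204305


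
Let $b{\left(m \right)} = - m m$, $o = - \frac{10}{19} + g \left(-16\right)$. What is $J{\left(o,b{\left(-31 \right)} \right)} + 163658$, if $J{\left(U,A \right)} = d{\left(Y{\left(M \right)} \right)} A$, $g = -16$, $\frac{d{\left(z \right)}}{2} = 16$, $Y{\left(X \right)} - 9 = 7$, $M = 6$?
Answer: $132906$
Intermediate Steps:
$Y{\left(X \right)} = 16$ ($Y{\left(X \right)} = 9 + 7 = 16$)
$d{\left(z \right)} = 32$ ($d{\left(z \right)} = 2 \cdot 16 = 32$)
$o = \frac{4854}{19}$ ($o = - \frac{10}{19} - -256 = \left(-10\right) \frac{1}{19} + 256 = - \frac{10}{19} + 256 = \frac{4854}{19} \approx 255.47$)
$b{\left(m \right)} = - m^{2}$
$J{\left(U,A \right)} = 32 A$
$J{\left(o,b{\left(-31 \right)} \right)} + 163658 = 32 \left(- \left(-31\right)^{2}\right) + 163658 = 32 \left(\left(-1\right) 961\right) + 163658 = 32 \left(-961\right) + 163658 = -30752 + 163658 = 132906$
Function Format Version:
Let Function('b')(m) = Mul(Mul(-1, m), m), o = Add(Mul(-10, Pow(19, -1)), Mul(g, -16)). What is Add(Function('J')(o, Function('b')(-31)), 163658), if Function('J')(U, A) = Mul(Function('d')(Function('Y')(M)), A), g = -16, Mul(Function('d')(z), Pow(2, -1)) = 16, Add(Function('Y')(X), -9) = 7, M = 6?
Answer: 132906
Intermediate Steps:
Function('Y')(X) = 16 (Function('Y')(X) = Add(9, 7) = 16)
Function('d')(z) = 32 (Function('d')(z) = Mul(2, 16) = 32)
o = Rational(4854, 19) (o = Add(Mul(-10, Pow(19, -1)), Mul(-16, -16)) = Add(Mul(-10, Rational(1, 19)), 256) = Add(Rational(-10, 19), 256) = Rational(4854, 19) ≈ 255.47)
Function('b')(m) = Mul(-1, Pow(m, 2))
Function('J')(U, A) = Mul(32, A)
Add(Function('J')(o, Function('b')(-31)), 163658) = Add(Mul(32, Mul(-1, Pow(-31, 2))), 163658) = Add(Mul(32, Mul(-1, 961)), 163658) = Add(Mul(32, -961), 163658) = Add(-30752, 163658) = 132906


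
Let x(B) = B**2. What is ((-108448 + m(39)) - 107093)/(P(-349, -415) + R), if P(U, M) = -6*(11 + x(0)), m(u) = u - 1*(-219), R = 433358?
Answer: -215283/433292 ≈ -0.49685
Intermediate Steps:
m(u) = 219 + u (m(u) = u + 219 = 219 + u)
P(U, M) = -66 (P(U, M) = -6*(11 + 0**2) = -6*(11 + 0) = -6*11 = -66)
((-108448 + m(39)) - 107093)/(P(-349, -415) + R) = ((-108448 + (219 + 39)) - 107093)/(-66 + 433358) = ((-108448 + 258) - 107093)/433292 = (-108190 - 107093)*(1/433292) = -215283*1/433292 = -215283/433292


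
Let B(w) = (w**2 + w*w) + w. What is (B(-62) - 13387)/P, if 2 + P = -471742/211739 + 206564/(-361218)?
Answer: 20028362154801/16686692398 ≈ 1200.3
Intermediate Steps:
B(w) = w + 2*w**2 (B(w) = (w**2 + w**2) + w = 2*w**2 + w = w + 2*w**2)
P = -16686692398/3476542641 (P = -2 + (-471742/211739 + 206564/(-361218)) = -2 + (-471742*1/211739 + 206564*(-1/361218)) = -2 + (-471742/211739 - 103282/180609) = -2 - 9733607116/3476542641 = -16686692398/3476542641 ≈ -4.7998)
(B(-62) - 13387)/P = (-62*(1 + 2*(-62)) - 13387)/(-16686692398/3476542641) = (-62*(1 - 124) - 13387)*(-3476542641/16686692398) = (-62*(-123) - 13387)*(-3476542641/16686692398) = (7626 - 13387)*(-3476542641/16686692398) = -5761*(-3476542641/16686692398) = 20028362154801/16686692398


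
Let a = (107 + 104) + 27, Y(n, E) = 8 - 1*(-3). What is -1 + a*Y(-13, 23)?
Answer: 2617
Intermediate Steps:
Y(n, E) = 11 (Y(n, E) = 8 + 3 = 11)
a = 238 (a = 211 + 27 = 238)
-1 + a*Y(-13, 23) = -1 + 238*11 = -1 + 2618 = 2617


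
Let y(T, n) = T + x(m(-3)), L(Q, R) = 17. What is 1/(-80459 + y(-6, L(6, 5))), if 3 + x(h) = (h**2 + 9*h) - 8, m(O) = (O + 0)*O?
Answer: -1/80314 ≈ -1.2451e-5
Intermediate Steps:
m(O) = O**2 (m(O) = O*O = O**2)
x(h) = -11 + h**2 + 9*h (x(h) = -3 + ((h**2 + 9*h) - 8) = -3 + (-8 + h**2 + 9*h) = -11 + h**2 + 9*h)
y(T, n) = 151 + T (y(T, n) = T + (-11 + ((-3)**2)**2 + 9*(-3)**2) = T + (-11 + 9**2 + 9*9) = T + (-11 + 81 + 81) = T + 151 = 151 + T)
1/(-80459 + y(-6, L(6, 5))) = 1/(-80459 + (151 - 6)) = 1/(-80459 + 145) = 1/(-80314) = -1/80314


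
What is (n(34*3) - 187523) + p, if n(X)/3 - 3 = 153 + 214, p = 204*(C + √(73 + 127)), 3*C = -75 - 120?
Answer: -199673 + 2040*√2 ≈ -1.9679e+5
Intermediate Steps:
C = -65 (C = (-75 - 120)/3 = (⅓)*(-195) = -65)
p = -13260 + 2040*√2 (p = 204*(-65 + √(73 + 127)) = 204*(-65 + √200) = 204*(-65 + 10*√2) = -13260 + 2040*√2 ≈ -10375.)
n(X) = 1110 (n(X) = 9 + 3*(153 + 214) = 9 + 3*367 = 9 + 1101 = 1110)
(n(34*3) - 187523) + p = (1110 - 187523) + (-13260 + 2040*√2) = -186413 + (-13260 + 2040*√2) = -199673 + 2040*√2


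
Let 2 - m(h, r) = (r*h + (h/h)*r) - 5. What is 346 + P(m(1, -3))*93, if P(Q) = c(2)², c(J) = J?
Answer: 718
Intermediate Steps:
m(h, r) = 7 - r - h*r (m(h, r) = 2 - ((r*h + (h/h)*r) - 5) = 2 - ((h*r + 1*r) - 5) = 2 - ((h*r + r) - 5) = 2 - ((r + h*r) - 5) = 2 - (-5 + r + h*r) = 2 + (5 - r - h*r) = 7 - r - h*r)
P(Q) = 4 (P(Q) = 2² = 4)
346 + P(m(1, -3))*93 = 346 + 4*93 = 346 + 372 = 718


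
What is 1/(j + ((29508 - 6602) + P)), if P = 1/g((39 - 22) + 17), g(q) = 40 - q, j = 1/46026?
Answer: 23013/527139614 ≈ 4.3656e-5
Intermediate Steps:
j = 1/46026 ≈ 2.1727e-5
P = ⅙ (P = 1/(40 - ((39 - 22) + 17)) = 1/(40 - (17 + 17)) = 1/(40 - 1*34) = 1/(40 - 34) = 1/6 = ⅙ ≈ 0.16667)
1/(j + ((29508 - 6602) + P)) = 1/(1/46026 + ((29508 - 6602) + ⅙)) = 1/(1/46026 + (22906 + ⅙)) = 1/(1/46026 + 137437/6) = 1/(527139614/23013) = 23013/527139614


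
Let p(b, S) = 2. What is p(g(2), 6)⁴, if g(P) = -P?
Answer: 16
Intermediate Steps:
p(g(2), 6)⁴ = 2⁴ = 16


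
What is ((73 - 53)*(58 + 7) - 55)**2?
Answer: 1550025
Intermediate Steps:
((73 - 53)*(58 + 7) - 55)**2 = (20*65 - 55)**2 = (1300 - 55)**2 = 1245**2 = 1550025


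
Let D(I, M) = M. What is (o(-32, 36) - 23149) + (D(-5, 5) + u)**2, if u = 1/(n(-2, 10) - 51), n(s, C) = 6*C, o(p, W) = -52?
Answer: -1877165/81 ≈ -23175.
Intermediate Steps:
u = 1/9 (u = 1/(6*10 - 51) = 1/(60 - 51) = 1/9 ≈ 0.11111)
(o(-32, 36) - 23149) + (D(-5, 5) + u)**2 = (-52 - 23149) + (5 + 1/9)**2 = -23201 + (46/9)**2 = -23201 + 2116/81 = -1877165/81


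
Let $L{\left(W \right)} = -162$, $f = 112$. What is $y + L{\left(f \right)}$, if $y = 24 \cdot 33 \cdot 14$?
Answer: $10926$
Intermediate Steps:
$y = 11088$ ($y = 792 \cdot 14 = 11088$)
$y + L{\left(f \right)} = 11088 - 162 = 10926$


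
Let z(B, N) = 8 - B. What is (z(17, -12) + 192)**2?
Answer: 33489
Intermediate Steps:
(z(17, -12) + 192)**2 = ((8 - 1*17) + 192)**2 = ((8 - 17) + 192)**2 = (-9 + 192)**2 = 183**2 = 33489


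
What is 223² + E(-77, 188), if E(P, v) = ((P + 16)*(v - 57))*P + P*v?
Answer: 650560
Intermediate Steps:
E(P, v) = P*v + P*(-57 + v)*(16 + P) (E(P, v) = ((16 + P)*(-57 + v))*P + P*v = ((-57 + v)*(16 + P))*P + P*v = P*(-57 + v)*(16 + P) + P*v = P*v + P*(-57 + v)*(16 + P))
223² + E(-77, 188) = 223² - 77*(-912 - 57*(-77) + 17*188 - 77*188) = 49729 - 77*(-912 + 4389 + 3196 - 14476) = 49729 - 77*(-7803) = 49729 + 600831 = 650560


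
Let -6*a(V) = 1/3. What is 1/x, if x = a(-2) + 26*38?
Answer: 18/17783 ≈ 0.0010122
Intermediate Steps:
a(V) = -1/18 (a(V) = -1/6/3 = -1/6*1/3 = -1/18)
x = 17783/18 (x = -1/18 + 26*38 = -1/18 + 988 = 17783/18 ≈ 987.94)
1/x = 1/(17783/18) = 18/17783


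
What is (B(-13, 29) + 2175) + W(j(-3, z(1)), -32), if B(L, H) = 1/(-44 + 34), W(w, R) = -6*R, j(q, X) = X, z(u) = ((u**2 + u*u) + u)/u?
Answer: 23669/10 ≈ 2366.9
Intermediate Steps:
z(u) = (u + 2*u**2)/u (z(u) = ((u**2 + u**2) + u)/u = (2*u**2 + u)/u = (u + 2*u**2)/u)
B(L, H) = -1/10 (B(L, H) = 1/(-10) = -1/10)
(B(-13, 29) + 2175) + W(j(-3, z(1)), -32) = (-1/10 + 2175) - 6*(-32) = 21749/10 + 192 = 23669/10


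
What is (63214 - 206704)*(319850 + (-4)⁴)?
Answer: -45932009940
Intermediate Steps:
(63214 - 206704)*(319850 + (-4)⁴) = -143490*(319850 + 256) = -143490*320106 = -45932009940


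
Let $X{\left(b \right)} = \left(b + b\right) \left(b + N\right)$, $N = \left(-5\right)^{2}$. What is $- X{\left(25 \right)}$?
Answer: $-2500$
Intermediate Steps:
$N = 25$
$X{\left(b \right)} = 2 b \left(25 + b\right)$ ($X{\left(b \right)} = \left(b + b\right) \left(b + 25\right) = 2 b \left(25 + b\right)$)
$- X{\left(25 \right)} = - 2 \cdot 25 \left(25 + 25\right) = - 2 \cdot 25 \cdot 50 = \left(-1\right) 2500 = -2500$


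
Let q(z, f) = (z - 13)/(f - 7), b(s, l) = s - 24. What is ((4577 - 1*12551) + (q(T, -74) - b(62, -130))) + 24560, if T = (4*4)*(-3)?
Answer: 1340449/81 ≈ 16549.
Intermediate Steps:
T = -48 (T = 16*(-3) = -48)
b(s, l) = -24 + s
q(z, f) = (-13 + z)/(-7 + f)
((4577 - 1*12551) + (q(T, -74) - b(62, -130))) + 24560 = ((4577 - 1*12551) + ((-13 - 48)/(-7 - 74) - (-24 + 62))) + 24560 = ((4577 - 12551) + (-61/(-81) - 1*38)) + 24560 = (-7974 + (-1/81*(-61) - 38)) + 24560 = (-7974 + (61/81 - 38)) + 24560 = (-7974 - 3017/81) + 24560 = -648911/81 + 24560 = 1340449/81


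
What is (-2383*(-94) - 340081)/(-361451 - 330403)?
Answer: 38693/230618 ≈ 0.16778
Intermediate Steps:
(-2383*(-94) - 340081)/(-361451 - 330403) = (224002 - 340081)/(-691854) = -116079*(-1/691854) = 38693/230618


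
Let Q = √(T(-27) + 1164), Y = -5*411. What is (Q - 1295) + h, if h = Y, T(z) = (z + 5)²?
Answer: -3350 + 4*√103 ≈ -3309.4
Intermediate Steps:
T(z) = (5 + z)²
Y = -2055
h = -2055
Q = 4*√103 (Q = √((5 - 27)² + 1164) = √((-22)² + 1164) = √(484 + 1164) = √1648 = 4*√103 ≈ 40.596)
(Q - 1295) + h = (4*√103 - 1295) - 2055 = (-1295 + 4*√103) - 2055 = -3350 + 4*√103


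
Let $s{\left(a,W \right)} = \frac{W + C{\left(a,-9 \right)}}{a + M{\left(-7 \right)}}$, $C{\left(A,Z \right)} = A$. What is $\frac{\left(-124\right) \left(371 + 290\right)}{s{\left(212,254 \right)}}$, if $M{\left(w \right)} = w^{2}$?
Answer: $- \frac{10696302}{233} \approx -45907.0$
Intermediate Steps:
$s{\left(a,W \right)} = \frac{W + a}{49 + a}$ ($s{\left(a,W \right)} = \frac{W + a}{a + \left(-7\right)^{2}} = \frac{W + a}{a + 49} = \frac{W + a}{49 + a}$)
$\frac{\left(-124\right) \left(371 + 290\right)}{s{\left(212,254 \right)}} = \frac{\left(-124\right) \left(371 + 290\right)}{\frac{1}{49 + 212} \left(254 + 212\right)} = \frac{\left(-124\right) 661}{\frac{1}{261} \cdot 466} = - \frac{81964}{\frac{1}{261} \cdot 466} = - \frac{81964}{\frac{466}{261}} = \left(-81964\right) \frac{261}{466} = - \frac{10696302}{233}$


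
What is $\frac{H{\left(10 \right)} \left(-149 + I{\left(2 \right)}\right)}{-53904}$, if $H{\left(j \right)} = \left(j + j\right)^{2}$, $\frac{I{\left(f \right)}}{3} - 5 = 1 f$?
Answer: $\frac{3200}{3369} \approx 0.94984$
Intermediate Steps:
$I{\left(f \right)} = 15 + 3 f$ ($I{\left(f \right)} = 15 + 3 \cdot 1 f = 15 + 3 f$)
$H{\left(j \right)} = 4 j^{2}$ ($H{\left(j \right)} = \left(2 j\right)^{2} = 4 j^{2}$)
$\frac{H{\left(10 \right)} \left(-149 + I{\left(2 \right)}\right)}{-53904} = \frac{4 \cdot 10^{2} \left(-149 + \left(15 + 3 \cdot 2\right)\right)}{-53904} = 4 \cdot 100 \left(-149 + \left(15 + 6\right)\right) \left(- \frac{1}{53904}\right) = 400 \left(-149 + 21\right) \left(- \frac{1}{53904}\right) = 400 \left(-128\right) \left(- \frac{1}{53904}\right) = \left(-51200\right) \left(- \frac{1}{53904}\right) = \frac{3200}{3369}$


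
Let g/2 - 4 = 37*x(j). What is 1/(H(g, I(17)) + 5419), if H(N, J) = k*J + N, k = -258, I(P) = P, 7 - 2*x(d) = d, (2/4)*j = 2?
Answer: 1/1152 ≈ 0.00086806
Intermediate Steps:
j = 4 (j = 2*2 = 4)
x(d) = 7/2 - d/2
g = 119 (g = 8 + 2*(37*(7/2 - ½*4)) = 8 + 2*(37*(7/2 - 2)) = 8 + 2*(37*(3/2)) = 8 + 2*(111/2) = 8 + 111 = 119)
H(N, J) = N - 258*J (H(N, J) = -258*J + N = N - 258*J)
1/(H(g, I(17)) + 5419) = 1/((119 - 258*17) + 5419) = 1/((119 - 4386) + 5419) = 1/(-4267 + 5419) = 1/1152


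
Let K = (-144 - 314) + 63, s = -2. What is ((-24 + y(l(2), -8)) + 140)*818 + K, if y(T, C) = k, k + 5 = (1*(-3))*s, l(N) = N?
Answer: 95311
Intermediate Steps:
K = -395 (K = -458 + 63 = -395)
k = 1 (k = -5 + (1*(-3))*(-2) = -5 - 3*(-2) = -5 + 6 = 1)
y(T, C) = 1
((-24 + y(l(2), -8)) + 140)*818 + K = ((-24 + 1) + 140)*818 - 395 = (-23 + 140)*818 - 395 = 117*818 - 395 = 95706 - 395 = 95311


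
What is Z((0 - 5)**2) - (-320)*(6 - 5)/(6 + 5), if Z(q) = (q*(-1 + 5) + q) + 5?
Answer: 1750/11 ≈ 159.09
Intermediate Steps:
Z(q) = 5 + 5*q (Z(q) = (q*4 + q) + 5 = (4*q + q) + 5 = 5*q + 5 = 5 + 5*q)
Z((0 - 5)**2) - (-320)*(6 - 5)/(6 + 5) = (5 + 5*(0 - 5)**2) - (-320)*(6 - 5)/(6 + 5) = (5 + 5*(-5)**2) - (-320)*1/11 = (5 + 5*25) - (-320)*1*(1/11) = (5 + 125) - (-320)/11 = 130 - 40*(-8/11) = 130 + 320/11 = 1750/11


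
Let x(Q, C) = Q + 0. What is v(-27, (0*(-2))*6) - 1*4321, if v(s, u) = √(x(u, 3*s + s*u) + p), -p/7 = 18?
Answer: -4321 + 3*I*√14 ≈ -4321.0 + 11.225*I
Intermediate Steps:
p = -126 (p = -7*18 = -126)
x(Q, C) = Q
v(s, u) = √(-126 + u) (v(s, u) = √(u - 126) = √(-126 + u))
v(-27, (0*(-2))*6) - 1*4321 = √(-126 + (0*(-2))*6) - 1*4321 = √(-126 + 0*6) - 4321 = √(-126 + 0) - 4321 = √(-126) - 4321 = 3*I*√14 - 4321 = -4321 + 3*I*√14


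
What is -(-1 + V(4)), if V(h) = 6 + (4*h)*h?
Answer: -69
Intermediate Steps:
V(h) = 6 + 4*h**2
-(-1 + V(4)) = -(-1 + (6 + 4*4**2)) = -(-1 + (6 + 4*16)) = -(-1 + (6 + 64)) = -(-1 + 70) = -69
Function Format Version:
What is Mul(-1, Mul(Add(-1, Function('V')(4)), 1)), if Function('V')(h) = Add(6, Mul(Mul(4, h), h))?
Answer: -69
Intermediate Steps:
Function('V')(h) = Add(6, Mul(4, Pow(h, 2)))
Mul(-1, Mul(Add(-1, Function('V')(4)), 1)) = Mul(-1, Mul(Add(-1, Add(6, Mul(4, Pow(4, 2)))), 1)) = Mul(-1, Mul(Add(-1, Add(6, Mul(4, 16))), 1)) = Mul(-1, Mul(Add(-1, Add(6, 64)), 1)) = Mul(-1, Mul(Add(-1, 70), 1)) = Mul(-1, Mul(69, 1)) = Mul(-1, 69) = -69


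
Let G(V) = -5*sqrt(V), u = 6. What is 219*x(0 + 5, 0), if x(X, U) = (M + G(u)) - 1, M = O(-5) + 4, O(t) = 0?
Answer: 657 - 1095*sqrt(6) ≈ -2025.2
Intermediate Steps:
M = 4 (M = 0 + 4 = 4)
x(X, U) = 3 - 5*sqrt(6) (x(X, U) = (4 - 5*sqrt(6)) - 1 = 3 - 5*sqrt(6))
219*x(0 + 5, 0) = 219*(3 - 5*sqrt(6)) = 657 - 1095*sqrt(6)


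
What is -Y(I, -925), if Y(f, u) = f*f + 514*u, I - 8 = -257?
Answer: 413449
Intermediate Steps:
I = -249 (I = 8 - 257 = -249)
Y(f, u) = f**2 + 514*u
-Y(I, -925) = -((-249)**2 + 514*(-925)) = -(62001 - 475450) = -1*(-413449) = 413449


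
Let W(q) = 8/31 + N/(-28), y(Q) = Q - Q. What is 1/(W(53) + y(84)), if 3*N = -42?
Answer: 62/47 ≈ 1.3191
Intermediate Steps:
N = -14 (N = (1/3)*(-42) = -14)
y(Q) = 0
W(q) = 47/62 (W(q) = 8/31 - 14/(-28) = 8*(1/31) - 14*(-1/28) = 8/31 + 1/2 = 47/62)
1/(W(53) + y(84)) = 1/(47/62 + 0) = 1/(47/62) = 62/47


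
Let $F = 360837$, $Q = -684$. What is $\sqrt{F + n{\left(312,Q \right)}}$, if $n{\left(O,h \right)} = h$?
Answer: $3 \sqrt{40017} \approx 600.13$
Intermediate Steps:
$\sqrt{F + n{\left(312,Q \right)}} = \sqrt{360837 - 684} = \sqrt{360153} = 3 \sqrt{40017}$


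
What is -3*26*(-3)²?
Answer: -702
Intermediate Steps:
-3*26*(-3)² = -78*9 = -702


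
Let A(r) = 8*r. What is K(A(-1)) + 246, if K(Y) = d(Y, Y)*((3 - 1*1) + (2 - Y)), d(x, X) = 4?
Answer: 294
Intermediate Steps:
K(Y) = 16 - 4*Y (K(Y) = 4*((3 - 1*1) + (2 - Y)) = 4*((3 - 1) + (2 - Y)) = 4*(2 + (2 - Y)) = 4*(4 - Y) = 16 - 4*Y)
K(A(-1)) + 246 = (16 - 32*(-1)) + 246 = (16 - 4*(-8)) + 246 = (16 + 32) + 246 = 48 + 246 = 294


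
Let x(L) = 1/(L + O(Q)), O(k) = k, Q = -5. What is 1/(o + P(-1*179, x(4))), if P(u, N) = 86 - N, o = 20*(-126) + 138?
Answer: -1/2295 ≈ -0.00043573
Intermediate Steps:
o = -2382 (o = -2520 + 138 = -2382)
x(L) = 1/(-5 + L) (x(L) = 1/(L - 5) = 1/(-5 + L))
1/(o + P(-1*179, x(4))) = 1/(-2382 + (86 - 1/(-5 + 4))) = 1/(-2382 + (86 - 1/(-1))) = 1/(-2382 + (86 - 1*(-1))) = 1/(-2382 + (86 + 1)) = 1/(-2382 + 87) = 1/(-2295) = -1/2295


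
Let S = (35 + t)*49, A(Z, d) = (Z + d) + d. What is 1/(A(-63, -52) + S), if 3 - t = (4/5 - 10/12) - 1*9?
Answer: 30/64129 ≈ 0.00046781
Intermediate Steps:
A(Z, d) = Z + 2*d
t = 361/30 (t = 3 - ((4/5 - 10/12) - 1*9) = 3 - ((4*(⅕) - 10*1/12) - 9) = 3 - ((⅘ - ⅚) - 9) = 3 - (-1/30 - 9) = 3 - 1*(-271/30) = 3 + 271/30 = 361/30 ≈ 12.033)
S = 69139/30 (S = (35 + 361/30)*49 = (1411/30)*49 = 69139/30 ≈ 2304.6)
1/(A(-63, -52) + S) = 1/((-63 + 2*(-52)) + 69139/30) = 1/((-63 - 104) + 69139/30) = 1/(-167 + 69139/30) = 1/(64129/30) = 30/64129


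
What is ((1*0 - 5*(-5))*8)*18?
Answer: 3600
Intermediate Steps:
((1*0 - 5*(-5))*8)*18 = ((0 + 25)*8)*18 = (25*8)*18 = 200*18 = 3600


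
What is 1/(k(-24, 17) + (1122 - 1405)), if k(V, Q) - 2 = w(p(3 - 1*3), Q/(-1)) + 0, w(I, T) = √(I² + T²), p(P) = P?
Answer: -1/264 ≈ -0.0037879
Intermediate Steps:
k(V, Q) = 2 + √(Q²) (k(V, Q) = 2 + (√((3 - 1*3)² + (Q/(-1))²) + 0) = 2 + (√((3 - 3)² + (Q*(-1))²) + 0) = 2 + (√(0² + (-Q)²) + 0) = 2 + (√(0 + Q²) + 0) = 2 + (√(Q²) + 0) = 2 + √(Q²))
1/(k(-24, 17) + (1122 - 1405)) = 1/((2 + √(17²)) + (1122 - 1405)) = 1/((2 + √289) - 283) = 1/((2 + 17) - 283) = 1/(19 - 283) = 1/(-264) = -1/264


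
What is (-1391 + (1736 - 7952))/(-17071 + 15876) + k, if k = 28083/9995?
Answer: 4383646/477761 ≈ 9.1754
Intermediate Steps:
k = 28083/9995 (k = 28083*(1/9995) = 28083/9995 ≈ 2.8097)
(-1391 + (1736 - 7952))/(-17071 + 15876) + k = (-1391 + (1736 - 7952))/(-17071 + 15876) + 28083/9995 = (-1391 - 6216)/(-1195) + 28083/9995 = -7607*(-1/1195) + 28083/9995 = 7607/1195 + 28083/9995 = 4383646/477761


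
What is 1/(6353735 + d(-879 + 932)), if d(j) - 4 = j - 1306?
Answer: 1/6352486 ≈ 1.5742e-7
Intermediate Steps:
d(j) = -1302 + j (d(j) = 4 + (j - 1306) = 4 + (-1306 + j) = -1302 + j)
1/(6353735 + d(-879 + 932)) = 1/(6353735 + (-1302 + (-879 + 932))) = 1/(6353735 + (-1302 + 53)) = 1/(6353735 - 1249) = 1/6352486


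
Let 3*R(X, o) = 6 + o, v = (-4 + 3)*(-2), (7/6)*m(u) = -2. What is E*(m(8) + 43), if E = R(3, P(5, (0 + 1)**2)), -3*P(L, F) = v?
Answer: 4624/63 ≈ 73.397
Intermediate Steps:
m(u) = -12/7 (m(u) = (6/7)*(-2) = -12/7)
v = 2 (v = -1*(-2) = 2)
P(L, F) = -2/3 (P(L, F) = -1/3*2 = -2/3)
R(X, o) = 2 + o/3 (R(X, o) = (6 + o)/3 = 2 + o/3)
E = 16/9 (E = 2 + (1/3)*(-2/3) = 2 - 2/9 = 16/9 ≈ 1.7778)
E*(m(8) + 43) = 16*(-12/7 + 43)/9 = (16/9)*(289/7) = 4624/63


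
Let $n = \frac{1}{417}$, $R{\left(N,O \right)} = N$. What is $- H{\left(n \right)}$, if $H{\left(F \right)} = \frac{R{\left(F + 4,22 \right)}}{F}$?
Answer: $-1669$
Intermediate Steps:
$n = \frac{1}{417} \approx 0.0023981$
$H{\left(F \right)} = \frac{4 + F}{F}$ ($H{\left(F \right)} = \frac{F + 4}{F} = \frac{4 + F}{F}$)
$- H{\left(n \right)} = - \frac{1}{\frac{1}{417}} \left(4 + \frac{1}{417}\right) = - \frac{417 \cdot 1669}{417} = \left(-1\right) 1669 = -1669$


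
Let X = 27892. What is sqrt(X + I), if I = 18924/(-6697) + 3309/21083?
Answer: sqrt(555985563883493508823)/141192851 ≈ 167.00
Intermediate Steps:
I = -376814319/141192851 (I = 18924*(-1/6697) + 3309*(1/21083) = -18924/6697 + 3309/21083 = -376814319/141192851 ≈ -2.6688)
sqrt(X + I) = sqrt(27892 - 376814319/141192851) = sqrt(3937774185773/141192851) = sqrt(555985563883493508823)/141192851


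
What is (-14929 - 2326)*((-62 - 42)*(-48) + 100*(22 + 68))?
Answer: -241431960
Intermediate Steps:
(-14929 - 2326)*((-62 - 42)*(-48) + 100*(22 + 68)) = -17255*(-104*(-48) + 100*90) = -17255*(4992 + 9000) = -17255*13992 = -241431960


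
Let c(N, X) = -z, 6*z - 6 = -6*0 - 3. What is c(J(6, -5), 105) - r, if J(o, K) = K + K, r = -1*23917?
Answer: 47833/2 ≈ 23917.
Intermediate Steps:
r = -23917
J(o, K) = 2*K
z = ½ (z = 1 + (-6*0 - 3)/6 = 1 + (0 - 3)/6 = 1 + (⅙)*(-3) = 1 - ½ = ½ ≈ 0.50000)
c(N, X) = -½ (c(N, X) = -1*½ = -½)
c(J(6, -5), 105) - r = -½ - 1*(-23917) = -½ + 23917 = 47833/2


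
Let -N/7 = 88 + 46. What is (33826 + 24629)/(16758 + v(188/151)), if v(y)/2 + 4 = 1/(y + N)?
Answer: 4134229875/1184643599 ≈ 3.4899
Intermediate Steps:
N = -938 (N = -7*(88 + 46) = -7*134 = -938)
v(y) = -8 + 2/(-938 + y) (v(y) = -8 + 2/(y - 938) = -8 + 2/(-938 + y))
(33826 + 24629)/(16758 + v(188/151)) = (33826 + 24629)/(16758 + 2*(3753 - 752/151)/(-938 + 188/151)) = 58455/(16758 + 2*(3753 - 752/151)/(-938 + 188*(1/151))) = 58455/(16758 + 2*(3753 - 4*188/151)/(-938 + 188/151)) = 58455/(16758 + 2*(3753 - 752/151)/(-141450/151)) = 58455/(16758 + 2*(-151/141450)*(565951/151)) = 58455/(16758 - 565951/70725) = 58455/(1184643599/70725) = 58455*(70725/1184643599) = 4134229875/1184643599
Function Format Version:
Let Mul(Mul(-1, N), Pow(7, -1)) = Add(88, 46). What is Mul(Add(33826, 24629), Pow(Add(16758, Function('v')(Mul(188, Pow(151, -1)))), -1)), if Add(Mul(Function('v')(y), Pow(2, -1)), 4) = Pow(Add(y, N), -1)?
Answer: Rational(4134229875, 1184643599) ≈ 3.4899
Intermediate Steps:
N = -938 (N = Mul(-7, Add(88, 46)) = Mul(-7, 134) = -938)
Function('v')(y) = Add(-8, Mul(2, Pow(Add(-938, y), -1))) (Function('v')(y) = Add(-8, Mul(2, Pow(Add(y, -938), -1))) = Add(-8, Mul(2, Pow(Add(-938, y), -1))))
Mul(Add(33826, 24629), Pow(Add(16758, Function('v')(Mul(188, Pow(151, -1)))), -1)) = Mul(Add(33826, 24629), Pow(Add(16758, Mul(2, Pow(Add(-938, Mul(188, Pow(151, -1))), -1), Add(3753, Mul(-4, Mul(188, Pow(151, -1)))))), -1)) = Mul(58455, Pow(Add(16758, Mul(2, Pow(Add(-938, Mul(188, Rational(1, 151))), -1), Add(3753, Mul(-4, Mul(188, Rational(1, 151)))))), -1)) = Mul(58455, Pow(Add(16758, Mul(2, Pow(Add(-938, Rational(188, 151)), -1), Add(3753, Mul(-4, Rational(188, 151))))), -1)) = Mul(58455, Pow(Add(16758, Mul(2, Pow(Rational(-141450, 151), -1), Add(3753, Rational(-752, 151)))), -1)) = Mul(58455, Pow(Add(16758, Mul(2, Rational(-151, 141450), Rational(565951, 151))), -1)) = Mul(58455, Pow(Add(16758, Rational(-565951, 70725)), -1)) = Mul(58455, Pow(Rational(1184643599, 70725), -1)) = Mul(58455, Rational(70725, 1184643599)) = Rational(4134229875, 1184643599)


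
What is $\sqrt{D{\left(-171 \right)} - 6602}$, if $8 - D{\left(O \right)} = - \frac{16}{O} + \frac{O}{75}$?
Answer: $\frac{i \sqrt{535420057}}{285} \approx 81.19 i$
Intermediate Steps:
$D{\left(O \right)} = 8 + \frac{16}{O} - \frac{O}{75}$ ($D{\left(O \right)} = 8 - \left(- \frac{16}{O} + \frac{O}{75}\right) = 8 + \frac{16}{O} - \frac{O}{75}$)
$\sqrt{D{\left(-171 \right)} - 6602} = \sqrt{\left(8 + \frac{16}{-171} - - \frac{57}{25}\right) - 6602} = \sqrt{\left(8 + 16 \left(- \frac{1}{171}\right) + \frac{57}{25}\right) - 6602} = \sqrt{\left(8 - \frac{16}{171} + \frac{57}{25}\right) - 6602} = \sqrt{\frac{43547}{4275} - 6602} = \sqrt{- \frac{28180003}{4275}} = \frac{i \sqrt{535420057}}{285}$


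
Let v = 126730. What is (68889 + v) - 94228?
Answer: 101391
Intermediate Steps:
(68889 + v) - 94228 = (68889 + 126730) - 94228 = 195619 - 94228 = 101391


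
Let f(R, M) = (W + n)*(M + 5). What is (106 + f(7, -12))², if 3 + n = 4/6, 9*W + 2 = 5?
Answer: 14400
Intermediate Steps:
W = ⅓ (W = -2/9 + (⅑)*5 = -2/9 + 5/9 = ⅓ ≈ 0.33333)
n = -7/3 (n = -3 + 4/6 = -3 + (⅙)*4 = -3 + ⅔ = -7/3 ≈ -2.3333)
f(R, M) = -10 - 2*M (f(R, M) = (⅓ - 7/3)*(M + 5) = -2*(5 + M) = -10 - 2*M)
(106 + f(7, -12))² = (106 + (-10 - 2*(-12)))² = (106 + (-10 + 24))² = (106 + 14)² = 120² = 14400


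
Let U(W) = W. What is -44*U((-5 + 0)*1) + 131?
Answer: 351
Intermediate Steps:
-44*U((-5 + 0)*1) + 131 = -44*(-5 + 0) + 131 = -(-220) + 131 = -44*(-5) + 131 = 220 + 131 = 351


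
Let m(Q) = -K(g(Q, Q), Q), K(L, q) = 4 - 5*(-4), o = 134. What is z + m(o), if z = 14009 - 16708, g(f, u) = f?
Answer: -2723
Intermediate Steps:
K(L, q) = 24 (K(L, q) = 4 + 20 = 24)
m(Q) = -24 (m(Q) = -1*24 = -24)
z = -2699
z + m(o) = -2699 - 24 = -2723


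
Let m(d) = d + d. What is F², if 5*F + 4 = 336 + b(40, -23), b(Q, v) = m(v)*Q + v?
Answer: 2343961/25 ≈ 93759.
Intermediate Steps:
m(d) = 2*d
b(Q, v) = v + 2*Q*v (b(Q, v) = (2*v)*Q + v = 2*Q*v + v = v + 2*Q*v)
F = -1531/5 (F = -⅘ + (336 - 23*(1 + 2*40))/5 = -⅘ + (336 - 23*(1 + 80))/5 = -⅘ + (336 - 23*81)/5 = -⅘ + (336 - 1863)/5 = -⅘ + (⅕)*(-1527) = -⅘ - 1527/5 = -1531/5 ≈ -306.20)
F² = (-1531/5)² = 2343961/25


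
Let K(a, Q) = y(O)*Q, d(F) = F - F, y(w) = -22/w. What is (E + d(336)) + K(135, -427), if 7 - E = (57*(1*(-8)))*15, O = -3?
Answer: 11147/3 ≈ 3715.7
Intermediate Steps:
d(F) = 0
K(a, Q) = 22*Q/3 (K(a, Q) = (-22/(-3))*Q = (-22*(-⅓))*Q = 22*Q/3)
E = 6847 (E = 7 - 57*(1*(-8))*15 = 7 - 57*(-8)*15 = 7 - (-456)*15 = 7 - 1*(-6840) = 7 + 6840 = 6847)
(E + d(336)) + K(135, -427) = (6847 + 0) + (22/3)*(-427) = 6847 - 9394/3 = 11147/3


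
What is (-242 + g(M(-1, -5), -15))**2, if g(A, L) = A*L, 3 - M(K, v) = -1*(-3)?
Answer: 58564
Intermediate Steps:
M(K, v) = 0 (M(K, v) = 3 - (-1)*(-3) = 3 - 1*3 = 3 - 3 = 0)
(-242 + g(M(-1, -5), -15))**2 = (-242 + 0*(-15))**2 = (-242 + 0)**2 = (-242)**2 = 58564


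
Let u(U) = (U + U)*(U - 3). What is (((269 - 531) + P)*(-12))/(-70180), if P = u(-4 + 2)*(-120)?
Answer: -66/145 ≈ -0.45517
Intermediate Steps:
u(U) = 2*U*(-3 + U) (u(U) = (2*U)*(-3 + U) = 2*U*(-3 + U))
P = -2400 (P = (2*(-4 + 2)*(-3 + (-4 + 2)))*(-120) = (2*(-2)*(-3 - 2))*(-120) = (2*(-2)*(-5))*(-120) = 20*(-120) = -2400)
(((269 - 531) + P)*(-12))/(-70180) = (((269 - 531) - 2400)*(-12))/(-70180) = ((-262 - 2400)*(-12))*(-1/70180) = -2662*(-12)*(-1/70180) = 31944*(-1/70180) = -66/145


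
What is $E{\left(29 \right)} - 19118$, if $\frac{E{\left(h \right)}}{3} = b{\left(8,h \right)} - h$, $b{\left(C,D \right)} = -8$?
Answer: $-19229$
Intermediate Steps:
$E{\left(h \right)} = -24 - 3 h$ ($E{\left(h \right)} = 3 \left(-8 - h\right) = -24 - 3 h$)
$E{\left(29 \right)} - 19118 = \left(-24 - 87\right) - 19118 = -111 - 19118 = -19229$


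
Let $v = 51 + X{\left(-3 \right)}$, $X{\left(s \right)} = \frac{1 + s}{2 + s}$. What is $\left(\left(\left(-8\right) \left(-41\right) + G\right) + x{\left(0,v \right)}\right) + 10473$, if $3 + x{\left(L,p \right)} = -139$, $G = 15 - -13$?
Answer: $10687$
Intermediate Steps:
$X{\left(s \right)} = \frac{1 + s}{2 + s}$
$G = 28$ ($G = 15 + 13 = 28$)
$v = 53$ ($v = 51 + \frac{1 - 3}{2 - 3} = 51 + \frac{1}{-1} \left(-2\right) = 51 - -2 = 51 + 2 = 53$)
$x{\left(L,p \right)} = -142$ ($x{\left(L,p \right)} = -3 - 139 = -142$)
$\left(\left(\left(-8\right) \left(-41\right) + G\right) + x{\left(0,v \right)}\right) + 10473 = \left(\left(\left(-8\right) \left(-41\right) + 28\right) - 142\right) + 10473 = \left(\left(328 + 28\right) - 142\right) + 10473 = \left(356 - 142\right) + 10473 = 214 + 10473 = 10687$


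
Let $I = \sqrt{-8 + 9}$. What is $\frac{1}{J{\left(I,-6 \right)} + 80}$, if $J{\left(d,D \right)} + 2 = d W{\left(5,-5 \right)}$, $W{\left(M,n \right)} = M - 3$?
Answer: $\frac{1}{80} \approx 0.0125$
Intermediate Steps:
$W{\left(M,n \right)} = -3 + M$
$I = 1$ ($I = \sqrt{1} = 1$)
$J{\left(d,D \right)} = -2 + 2 d$ ($J{\left(d,D \right)} = -2 + d \left(-3 + 5\right) = -2 + d 2 = -2 + 2 d$)
$\frac{1}{J{\left(I,-6 \right)} + 80} = \frac{1}{\left(-2 + 2 \cdot 1\right) + 80} = \frac{1}{\left(-2 + 2\right) + 80} = \frac{1}{0 + 80} = \frac{1}{80}$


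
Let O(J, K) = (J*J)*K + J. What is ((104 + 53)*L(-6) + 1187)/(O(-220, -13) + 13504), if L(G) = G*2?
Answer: 697/615916 ≈ 0.0011316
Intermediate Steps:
O(J, K) = J + K*J**2 (O(J, K) = J**2*K + J = K*J**2 + J = J + K*J**2)
L(G) = 2*G
((104 + 53)*L(-6) + 1187)/(O(-220, -13) + 13504) = ((104 + 53)*(2*(-6)) + 1187)/(-220*(1 - 220*(-13)) + 13504) = (157*(-12) + 1187)/(-220*(1 + 2860) + 13504) = (-1884 + 1187)/(-220*2861 + 13504) = -697/(-629420 + 13504) = -697/(-615916) = -697*(-1/615916) = 697/615916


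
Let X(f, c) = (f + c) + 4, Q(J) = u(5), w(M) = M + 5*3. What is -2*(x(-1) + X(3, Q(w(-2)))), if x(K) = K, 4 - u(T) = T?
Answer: -10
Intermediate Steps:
u(T) = 4 - T
w(M) = 15 + M (w(M) = M + 15 = 15 + M)
Q(J) = -1 (Q(J) = 4 - 1*5 = 4 - 5 = -1)
X(f, c) = 4 + c + f (X(f, c) = (c + f) + 4 = 4 + c + f)
-2*(x(-1) + X(3, Q(w(-2)))) = -2*(-1 + (4 - 1 + 3)) = -2*(-1 + 6) = -2*5 = -10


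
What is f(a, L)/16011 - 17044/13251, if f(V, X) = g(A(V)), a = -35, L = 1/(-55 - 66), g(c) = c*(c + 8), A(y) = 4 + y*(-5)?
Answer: 56886413/70720587 ≈ 0.80438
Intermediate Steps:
A(y) = 4 - 5*y
g(c) = c*(8 + c)
L = -1/121 (L = 1/(-121) = -1/121 ≈ -0.0082645)
f(V, X) = (4 - 5*V)*(12 - 5*V) (f(V, X) = (4 - 5*V)*(8 + (4 - 5*V)) = (4 - 5*V)*(12 - 5*V))
f(a, L)/16011 - 17044/13251 = ((-12 + 5*(-35))*(-4 + 5*(-35)))/16011 - 17044/13251 = ((-12 - 175)*(-4 - 175))*(1/16011) - 17044*1/13251 = -187*(-179)*(1/16011) - 17044/13251 = 33473*(1/16011) - 17044/13251 = 33473/16011 - 17044/13251 = 56886413/70720587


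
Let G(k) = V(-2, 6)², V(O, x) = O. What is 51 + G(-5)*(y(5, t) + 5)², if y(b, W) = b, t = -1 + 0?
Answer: 451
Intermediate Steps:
t = -1
G(k) = 4 (G(k) = (-2)² = 4)
51 + G(-5)*(y(5, t) + 5)² = 51 + 4*(5 + 5)² = 51 + 4*10² = 51 + 4*100 = 51 + 400 = 451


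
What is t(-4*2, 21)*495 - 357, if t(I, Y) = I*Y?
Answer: -83517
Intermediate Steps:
t(-4*2, 21)*495 - 357 = (-4*2*21)*495 - 357 = -8*21*495 - 357 = -168*495 - 357 = -83160 - 357 = -83517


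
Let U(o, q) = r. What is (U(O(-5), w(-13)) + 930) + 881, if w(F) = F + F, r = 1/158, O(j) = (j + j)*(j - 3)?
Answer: 286139/158 ≈ 1811.0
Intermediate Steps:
O(j) = 2*j*(-3 + j) (O(j) = (2*j)*(-3 + j) = 2*j*(-3 + j))
r = 1/158 ≈ 0.0063291
w(F) = 2*F
U(o, q) = 1/158
(U(O(-5), w(-13)) + 930) + 881 = (1/158 + 930) + 881 = 146941/158 + 881 = 286139/158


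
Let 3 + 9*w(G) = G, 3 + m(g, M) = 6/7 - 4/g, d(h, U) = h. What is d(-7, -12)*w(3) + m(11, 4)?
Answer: -193/77 ≈ -2.5065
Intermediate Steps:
m(g, M) = -15/7 - 4/g (m(g, M) = -3 + (6/7 - 4/g) = -15/7 - 4/g)
w(G) = -⅓ + G/9
d(-7, -12)*w(3) + m(11, 4) = -7*(-⅓ + (⅑)*3) + (-15/7 - 4/11) = -7*(-⅓ + ⅓) + (-15/7 - 4*1/11) = -7*0 + (-15/7 - 4/11) = 0 - 193/77 = -193/77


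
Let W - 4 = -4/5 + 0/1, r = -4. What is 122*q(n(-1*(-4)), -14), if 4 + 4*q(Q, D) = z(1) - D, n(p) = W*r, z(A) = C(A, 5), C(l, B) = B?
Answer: 915/2 ≈ 457.50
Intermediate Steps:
W = 16/5 (W = 4 + (-4/5 + 0/1) = 4 + (-4*⅕ + 0*1) = 4 + (-⅘ + 0) = 4 - ⅘ = 16/5 ≈ 3.2000)
z(A) = 5
n(p) = -64/5 (n(p) = (16/5)*(-4) = -64/5)
q(Q, D) = ¼ - D/4 (q(Q, D) = -1 + (5 - D)/4 = -1 + (5/4 - D/4) = ¼ - D/4)
122*q(n(-1*(-4)), -14) = 122*(¼ - ¼*(-14)) = 122*(¼ + 7/2) = 122*(15/4) = 915/2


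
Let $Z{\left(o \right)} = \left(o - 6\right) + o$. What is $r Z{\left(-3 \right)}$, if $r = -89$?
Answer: $1068$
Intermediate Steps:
$Z{\left(o \right)} = -6 + 2 o$ ($Z{\left(o \right)} = \left(-6 + o\right) + o = -6 + 2 o$)
$r Z{\left(-3 \right)} = - 89 \left(-6 + 2 \left(-3\right)\right) = - 89 \left(-6 - 6\right) = \left(-89\right) \left(-12\right) = 1068$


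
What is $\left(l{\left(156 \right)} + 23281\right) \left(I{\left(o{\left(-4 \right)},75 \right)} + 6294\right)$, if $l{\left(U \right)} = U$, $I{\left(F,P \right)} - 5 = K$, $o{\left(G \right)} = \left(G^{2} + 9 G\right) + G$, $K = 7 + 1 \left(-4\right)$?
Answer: $147699974$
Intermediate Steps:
$K = 3$ ($K = 7 - 4 = 3$)
$o{\left(G \right)} = G^{2} + 10 G$
$I{\left(F,P \right)} = 8$ ($I{\left(F,P \right)} = 5 + 3 = 8$)
$\left(l{\left(156 \right)} + 23281\right) \left(I{\left(o{\left(-4 \right)},75 \right)} + 6294\right) = \left(156 + 23281\right) \left(8 + 6294\right) = 23437 \cdot 6302 = 147699974$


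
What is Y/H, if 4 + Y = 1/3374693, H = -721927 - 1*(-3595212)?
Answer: -13498771/9696454776505 ≈ -1.3921e-6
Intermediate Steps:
H = 2873285 (H = -721927 + 3595212 = 2873285)
Y = -13498771/3374693 (Y = -4 + 1/3374693 = -13498771/3374693 ≈ -4.0000)
Y/H = -13498771/3374693/2873285 = -13498771/3374693*1/2873285 = -13498771/9696454776505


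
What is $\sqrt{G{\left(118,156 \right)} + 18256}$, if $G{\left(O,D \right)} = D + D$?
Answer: $2 \sqrt{4642} \approx 136.26$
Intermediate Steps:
$G{\left(O,D \right)} = 2 D$
$\sqrt{G{\left(118,156 \right)} + 18256} = \sqrt{2 \cdot 156 + 18256} = \sqrt{312 + 18256} = \sqrt{18568} = 2 \sqrt{4642}$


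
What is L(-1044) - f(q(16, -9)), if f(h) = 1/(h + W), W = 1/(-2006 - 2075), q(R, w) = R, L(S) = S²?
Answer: 71167367039/65295 ≈ 1.0899e+6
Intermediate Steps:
W = -1/4081 (W = 1/(-4081) = -1/4081 ≈ -0.00024504)
f(h) = 1/(-1/4081 + h) (f(h) = 1/(h - 1/4081) = 1/(-1/4081 + h))
L(-1044) - f(q(16, -9)) = (-1044)² - 4081/(-1 + 4081*16) = 1089936 - 4081/(-1 + 65296) = 1089936 - 4081/65295 = 71167367039/65295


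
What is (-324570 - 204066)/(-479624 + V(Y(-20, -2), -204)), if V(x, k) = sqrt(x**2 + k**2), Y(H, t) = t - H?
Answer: 63386628216/57509784859 + 792954*sqrt(1165)/57509784859 ≈ 1.1027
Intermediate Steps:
V(x, k) = sqrt(k**2 + x**2)
(-324570 - 204066)/(-479624 + V(Y(-20, -2), -204)) = (-324570 - 204066)/(-479624 + sqrt((-204)**2 + (-2 - 1*(-20))**2)) = -528636/(-479624 + sqrt(41616 + (-2 + 20)**2)) = -528636/(-479624 + sqrt(41616 + 18**2)) = -528636/(-479624 + sqrt(41616 + 324)) = -528636/(-479624 + sqrt(41940)) = -528636/(-479624 + 6*sqrt(1165))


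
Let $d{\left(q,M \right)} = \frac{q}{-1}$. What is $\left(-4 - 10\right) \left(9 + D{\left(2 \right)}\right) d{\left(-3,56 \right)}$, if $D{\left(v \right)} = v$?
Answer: $-462$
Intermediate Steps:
$d{\left(q,M \right)} = - q$ ($d{\left(q,M \right)} = q \left(-1\right) = - q$)
$\left(-4 - 10\right) \left(9 + D{\left(2 \right)}\right) d{\left(-3,56 \right)} = \left(-4 - 10\right) \left(9 + 2\right) \left(\left(-1\right) \left(-3\right)\right) = \left(-14\right) 11 \cdot 3 = \left(-154\right) 3 = -462$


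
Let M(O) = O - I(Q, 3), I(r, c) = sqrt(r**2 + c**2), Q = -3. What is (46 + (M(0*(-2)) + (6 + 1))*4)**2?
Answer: 5764 - 1776*sqrt(2) ≈ 3252.4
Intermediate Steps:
I(r, c) = sqrt(c**2 + r**2)
M(O) = O - 3*sqrt(2) (M(O) = O - sqrt(3**2 + (-3)**2) = O - sqrt(9 + 9) = O - sqrt(18) = O - 3*sqrt(2))
(46 + (M(0*(-2)) + (6 + 1))*4)**2 = (46 + ((0*(-2) - 3*sqrt(2)) + (6 + 1))*4)**2 = (46 + ((0 - 3*sqrt(2)) + 7)*4)**2 = (46 + (-3*sqrt(2) + 7)*4)**2 = (46 + (7 - 3*sqrt(2))*4)**2 = (46 + (28 - 12*sqrt(2)))**2 = (74 - 12*sqrt(2))**2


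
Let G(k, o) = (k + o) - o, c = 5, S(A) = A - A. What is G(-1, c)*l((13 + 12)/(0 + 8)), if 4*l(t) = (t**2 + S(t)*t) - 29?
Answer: 1231/256 ≈ 4.8086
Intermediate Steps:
S(A) = 0
l(t) = -29/4 + t**2/4 (l(t) = ((t**2 + 0*t) - 29)/4 = ((t**2 + 0) - 29)/4 = (t**2 - 29)/4 = (-29 + t**2)/4 = -29/4 + t**2/4)
G(k, o) = k
G(-1, c)*l((13 + 12)/(0 + 8)) = -(-29/4 + ((13 + 12)/(0 + 8))**2/4) = -(-29/4 + (25/8)**2/4) = -(-29/4 + (1/4)*(625/64)) = -(-29/4 + 625/256) = -1*(-1231/256) = 1231/256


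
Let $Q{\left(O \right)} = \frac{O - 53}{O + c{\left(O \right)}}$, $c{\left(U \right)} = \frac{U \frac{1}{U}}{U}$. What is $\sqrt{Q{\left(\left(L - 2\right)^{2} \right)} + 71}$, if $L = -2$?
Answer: $\frac{\sqrt{4537335}}{257} \approx 8.2883$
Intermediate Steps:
$c{\left(U \right)} = \frac{1}{U}$ ($c{\left(U \right)} = 1 \frac{1}{U} = \frac{1}{U}$)
$Q{\left(O \right)} = \frac{-53 + O}{O + \frac{1}{O}}$ ($Q{\left(O \right)} = \frac{O - 53}{O + \frac{1}{O}} = \frac{-53 + O}{O + \frac{1}{O}}$)
$\sqrt{Q{\left(\left(L - 2\right)^{2} \right)} + 71} = \sqrt{\frac{\left(-2 - 2\right)^{2} \left(-53 + \left(-2 - 2\right)^{2}\right)}{1 + \left(\left(-2 - 2\right)^{2}\right)^{2}} + 71} = \sqrt{\frac{\left(-4\right)^{2} \left(-53 + \left(-4\right)^{2}\right)}{1 + \left(\left(-4\right)^{2}\right)^{2}} + 71} = \sqrt{\frac{16 \left(-53 + 16\right)}{1 + 16^{2}} + 71} = \sqrt{16 \frac{1}{1 + 256} \left(-37\right) + 71} = \sqrt{16 \cdot \frac{1}{257} \left(-37\right) + 71} = \sqrt{- \frac{592}{257} + 71} = \sqrt{\frac{17655}{257}} = \frac{\sqrt{4537335}}{257}$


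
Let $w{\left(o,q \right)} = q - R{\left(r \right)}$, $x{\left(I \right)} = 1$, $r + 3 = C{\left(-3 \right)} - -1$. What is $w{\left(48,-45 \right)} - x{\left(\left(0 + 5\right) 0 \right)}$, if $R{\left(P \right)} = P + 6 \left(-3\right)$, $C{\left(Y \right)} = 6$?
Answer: $-32$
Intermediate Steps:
$r = 4$ ($r = -3 + \left(6 - -1\right) = -3 + \left(6 + 1\right) = -3 + 7 = 4$)
$R{\left(P \right)} = -18 + P$ ($R{\left(P \right)} = P - 18 = -18 + P$)
$w{\left(o,q \right)} = 14 + q$ ($w{\left(o,q \right)} = q - \left(-18 + 4\right) = q - -14 = q + 14 = 14 + q$)
$w{\left(48,-45 \right)} - x{\left(\left(0 + 5\right) 0 \right)} = \left(14 - 45\right) - 1 = -31 - 1 = -32$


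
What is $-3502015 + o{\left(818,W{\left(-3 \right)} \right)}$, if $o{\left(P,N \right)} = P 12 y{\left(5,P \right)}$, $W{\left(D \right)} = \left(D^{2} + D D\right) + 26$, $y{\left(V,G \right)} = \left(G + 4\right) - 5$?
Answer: $4517657$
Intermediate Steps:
$y{\left(V,G \right)} = -1 + G$ ($y{\left(V,G \right)} = \left(4 + G\right) - 5 = -1 + G$)
$W{\left(D \right)} = 26 + 2 D^{2}$ ($W{\left(D \right)} = \left(D^{2} + D^{2}\right) + 26 = 2 D^{2} + 26 = 26 + 2 D^{2}$)
$o{\left(P,N \right)} = 12 P \left(-1 + P\right)$ ($o{\left(P,N \right)} = P 12 \left(-1 + P\right) = 12 P \left(-1 + P\right)$)
$-3502015 + o{\left(818,W{\left(-3 \right)} \right)} = -3502015 + 12 \cdot 818 \left(-1 + 818\right) = -3502015 + 12 \cdot 818 \cdot 817 = -3502015 + 8019672 = 4517657$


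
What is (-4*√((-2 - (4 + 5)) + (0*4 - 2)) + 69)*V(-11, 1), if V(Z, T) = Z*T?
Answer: -759 + 44*I*√13 ≈ -759.0 + 158.64*I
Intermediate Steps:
V(Z, T) = T*Z
(-4*√((-2 - (4 + 5)) + (0*4 - 2)) + 69)*V(-11, 1) = (-4*√((-2 - (4 + 5)) + (0*4 - 2)) + 69)*(1*(-11)) = (-4*√((-2 - 1*9) + (0 - 2)) + 69)*(-11) = (-4*√((-2 - 9) - 2) + 69)*(-11) = (-4*√(-11 - 2) + 69)*(-11) = (-4*I*√13 + 69)*(-11) = (69 - 4*I*√13)*(-11) = -759 + 44*I*√13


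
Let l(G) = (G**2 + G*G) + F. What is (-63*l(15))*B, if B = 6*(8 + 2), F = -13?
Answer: -1651860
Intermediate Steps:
l(G) = -13 + 2*G**2 (l(G) = (G**2 + G*G) - 13 = (G**2 + G**2) - 13 = 2*G**2 - 13 = -13 + 2*G**2)
B = 60 (B = 6*10 = 60)
(-63*l(15))*B = -63*(-13 + 2*15**2)*60 = -63*(-13 + 2*225)*60 = -63*(-13 + 450)*60 = -63*437*60 = -27531*60 = -1651860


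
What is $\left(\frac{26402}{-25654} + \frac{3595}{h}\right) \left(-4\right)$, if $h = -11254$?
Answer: $\frac{389354238}{72177529} \approx 5.3944$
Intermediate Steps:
$\left(\frac{26402}{-25654} + \frac{3595}{h}\right) \left(-4\right) = \left(\frac{26402}{-25654} + \frac{3595}{-11254}\right) \left(-4\right) = \left(26402 \left(- \frac{1}{25654}\right) + 3595 \left(- \frac{1}{11254}\right)\right) \left(-4\right) = \left(- \frac{13201}{12827} - \frac{3595}{11254}\right) \left(-4\right) = \left(- \frac{194677119}{144355058}\right) \left(-4\right) = \frac{389354238}{72177529}$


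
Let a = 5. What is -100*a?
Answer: -500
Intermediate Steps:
-100*a = -100*5 = -500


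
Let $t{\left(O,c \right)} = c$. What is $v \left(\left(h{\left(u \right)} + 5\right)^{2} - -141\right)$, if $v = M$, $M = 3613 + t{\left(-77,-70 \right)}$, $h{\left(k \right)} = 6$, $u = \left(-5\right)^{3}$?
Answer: $928266$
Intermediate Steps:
$u = -125$
$M = 3543$ ($M = 3613 - 70 = 3543$)
$v = 3543$
$v \left(\left(h{\left(u \right)} + 5\right)^{2} - -141\right) = 3543 \left(\left(6 + 5\right)^{2} - -141\right) = 3543 \left(11^{2} + 141\right) = 3543 \left(121 + 141\right) = 3543 \cdot 262 = 928266$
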